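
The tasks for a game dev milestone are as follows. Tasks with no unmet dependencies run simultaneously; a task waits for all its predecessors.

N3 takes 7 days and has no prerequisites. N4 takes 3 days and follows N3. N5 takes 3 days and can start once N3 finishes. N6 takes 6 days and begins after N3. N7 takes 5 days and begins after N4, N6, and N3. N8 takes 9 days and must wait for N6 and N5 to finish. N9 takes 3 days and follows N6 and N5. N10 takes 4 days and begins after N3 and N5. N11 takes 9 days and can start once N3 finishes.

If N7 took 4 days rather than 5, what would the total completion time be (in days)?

22

Baseline: N3→N6→N8 = 7+6+9 = 22 → 22 days.
N7 has 4 days of float (longest path through it is 18).
The critical path is still N3→N6→N8; finish is now 22 days.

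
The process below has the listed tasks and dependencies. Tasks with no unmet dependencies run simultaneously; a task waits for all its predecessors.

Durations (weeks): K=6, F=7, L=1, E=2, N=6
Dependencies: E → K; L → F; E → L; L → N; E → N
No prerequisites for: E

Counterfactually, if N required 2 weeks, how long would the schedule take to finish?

10

As given, the longest chain is E→L→F = 2+1+7 = 10, so the finish is 10 weeks.
N has 1 week of float (longest path through it is 9).
The critical path is still E→L→F; finish is now 10 weeks.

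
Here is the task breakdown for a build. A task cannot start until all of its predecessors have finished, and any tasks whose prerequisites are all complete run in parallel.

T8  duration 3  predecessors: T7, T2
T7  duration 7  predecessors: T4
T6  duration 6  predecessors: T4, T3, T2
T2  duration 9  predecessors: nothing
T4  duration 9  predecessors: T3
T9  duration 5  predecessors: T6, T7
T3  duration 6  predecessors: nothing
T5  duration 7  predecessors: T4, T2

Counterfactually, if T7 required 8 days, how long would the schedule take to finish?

28

Critical path before the change: T3→T4→T7→T9 = 6+9+7+5 = 27 giving 27 days.
Since T7 is critical, the +1 change carries straight to that chain (now 28 days).
That remains the longest chain; total 28 days.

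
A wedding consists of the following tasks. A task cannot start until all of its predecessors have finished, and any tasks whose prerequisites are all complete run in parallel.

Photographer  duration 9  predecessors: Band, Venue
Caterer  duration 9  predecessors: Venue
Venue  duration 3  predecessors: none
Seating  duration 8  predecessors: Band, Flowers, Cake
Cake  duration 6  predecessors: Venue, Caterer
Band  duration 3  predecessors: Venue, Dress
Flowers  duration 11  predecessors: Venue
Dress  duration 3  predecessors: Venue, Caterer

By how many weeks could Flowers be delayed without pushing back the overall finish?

5

Critical path: Venue→Caterer→Dress→Band→Photographer = 3+9+3+3+9 = 27, so the finish is 27 weeks.
Flowers finishes as early as 14 and must finish by 19.
So Flowers can slip 19 − 14 = 5 weeks.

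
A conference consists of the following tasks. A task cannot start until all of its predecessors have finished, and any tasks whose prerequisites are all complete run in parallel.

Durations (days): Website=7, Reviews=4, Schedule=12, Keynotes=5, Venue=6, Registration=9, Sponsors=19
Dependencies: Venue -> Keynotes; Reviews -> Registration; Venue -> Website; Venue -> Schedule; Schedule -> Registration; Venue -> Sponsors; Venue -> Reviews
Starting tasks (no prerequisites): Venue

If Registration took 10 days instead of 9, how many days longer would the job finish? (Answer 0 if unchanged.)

1

As given, the longest chain is Venue→Schedule→Registration = 6+12+9 = 27, so the finish is 27 days.
Registration lies on that path, so at 10 days the path becomes 28 days.
The critical path is still Venue→Schedule→Registration; finish is now 28 days.
Change in finish: 28 − 27 = +1 days.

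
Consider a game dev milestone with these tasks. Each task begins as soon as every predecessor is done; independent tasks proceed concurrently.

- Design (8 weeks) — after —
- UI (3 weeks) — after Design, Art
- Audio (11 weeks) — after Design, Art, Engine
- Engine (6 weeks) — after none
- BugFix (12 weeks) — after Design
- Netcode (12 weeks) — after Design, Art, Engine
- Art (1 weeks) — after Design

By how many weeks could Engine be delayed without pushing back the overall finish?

3

Critical path: Design→Art→Netcode = 8+1+12 = 21, so the finish is 21 weeks.
Longest path through Engine: 18 weeks (earliest finish 6, latest finish 9).
Float = 21 − 18 = 3.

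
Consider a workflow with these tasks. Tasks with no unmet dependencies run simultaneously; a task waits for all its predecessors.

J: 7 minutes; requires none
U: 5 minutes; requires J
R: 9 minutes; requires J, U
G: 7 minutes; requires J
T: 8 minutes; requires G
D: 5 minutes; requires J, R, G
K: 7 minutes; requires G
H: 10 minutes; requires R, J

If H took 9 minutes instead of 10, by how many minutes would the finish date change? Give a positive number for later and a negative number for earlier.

As given, the longest chain is J→U→R→H = 7+5+9+10 = 31, so the finish is 31 minutes.
Since H is critical, the -1 change carries straight to that chain (now 30 minutes).
The critical path is still J→U→R→H; finish is now 30 minutes.
Change in finish: 30 − 31 = -1 minutes.

-1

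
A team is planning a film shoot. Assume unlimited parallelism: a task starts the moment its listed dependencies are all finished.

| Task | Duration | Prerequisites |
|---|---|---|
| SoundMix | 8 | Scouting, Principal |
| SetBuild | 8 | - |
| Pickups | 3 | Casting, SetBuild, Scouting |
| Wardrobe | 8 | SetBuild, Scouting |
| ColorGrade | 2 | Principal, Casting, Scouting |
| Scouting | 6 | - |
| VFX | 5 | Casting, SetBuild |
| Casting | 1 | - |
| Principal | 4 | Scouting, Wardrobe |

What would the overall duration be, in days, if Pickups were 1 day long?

As given, the longest chain is SetBuild→Wardrobe→Principal→SoundMix = 8+8+4+8 = 28, so the finish is 28 days.
Pickups has 17 days of float (longest path through it is 11).
That remains the longest chain; total 28 days.

28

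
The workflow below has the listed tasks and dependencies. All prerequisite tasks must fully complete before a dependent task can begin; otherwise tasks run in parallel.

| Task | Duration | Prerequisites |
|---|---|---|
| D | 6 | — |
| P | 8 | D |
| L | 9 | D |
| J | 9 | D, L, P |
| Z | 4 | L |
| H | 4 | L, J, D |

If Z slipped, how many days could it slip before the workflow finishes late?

9

Critical path: D→L→J→H = 6+9+9+4 = 28, so the finish is 28 days.
Z finishes as early as 19 and must finish by 28.
Float = 28 − 19 = 9.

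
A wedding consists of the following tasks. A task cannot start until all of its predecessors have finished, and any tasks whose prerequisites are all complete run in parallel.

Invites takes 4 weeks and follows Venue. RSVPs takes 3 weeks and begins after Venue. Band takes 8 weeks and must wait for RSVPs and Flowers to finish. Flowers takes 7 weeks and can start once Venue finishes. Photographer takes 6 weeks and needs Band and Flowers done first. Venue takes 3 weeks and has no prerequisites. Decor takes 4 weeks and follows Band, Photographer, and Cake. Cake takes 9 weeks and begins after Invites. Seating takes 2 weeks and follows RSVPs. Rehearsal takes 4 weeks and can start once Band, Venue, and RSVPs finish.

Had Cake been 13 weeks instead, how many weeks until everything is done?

Critical path before the change: Venue→Flowers→Band→Photographer→Decor = 3+7+8+6+4 = 28 giving 28 weeks.
Cake is off the critical path — its longest chain is 20 weeks, giving 8 of slack.
The critical path is still Venue→Flowers→Band→Photographer→Decor; finish is now 28 weeks.

28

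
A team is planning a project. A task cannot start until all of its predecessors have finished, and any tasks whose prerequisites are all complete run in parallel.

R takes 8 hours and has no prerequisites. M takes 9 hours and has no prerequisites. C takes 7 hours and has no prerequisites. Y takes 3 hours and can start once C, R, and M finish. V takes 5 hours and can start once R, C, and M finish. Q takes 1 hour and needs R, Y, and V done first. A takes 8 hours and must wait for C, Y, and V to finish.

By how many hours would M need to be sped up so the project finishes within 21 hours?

1

Current finish: 22 hours; target: 21.
M is on every critical path, so each hour cut from M cuts the finish by one (this holds down to a finish of 21).
Need 22 − 21 = 1 hour off M → M becomes 8 hours, finish becomes 21.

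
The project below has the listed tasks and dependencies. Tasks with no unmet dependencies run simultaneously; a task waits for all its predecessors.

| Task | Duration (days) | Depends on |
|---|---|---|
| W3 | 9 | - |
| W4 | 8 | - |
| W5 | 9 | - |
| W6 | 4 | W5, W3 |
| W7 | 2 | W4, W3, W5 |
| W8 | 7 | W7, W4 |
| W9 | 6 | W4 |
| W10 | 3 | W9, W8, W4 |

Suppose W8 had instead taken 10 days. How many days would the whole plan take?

24

Critical path before the change: W3→W7→W8→W10 = 9+2+7+3 = 21 giving 21 days.
W8 is on the critical path; changing it to 10 makes that path 24 days.
No other chain overtakes it, so the finish is 24 days.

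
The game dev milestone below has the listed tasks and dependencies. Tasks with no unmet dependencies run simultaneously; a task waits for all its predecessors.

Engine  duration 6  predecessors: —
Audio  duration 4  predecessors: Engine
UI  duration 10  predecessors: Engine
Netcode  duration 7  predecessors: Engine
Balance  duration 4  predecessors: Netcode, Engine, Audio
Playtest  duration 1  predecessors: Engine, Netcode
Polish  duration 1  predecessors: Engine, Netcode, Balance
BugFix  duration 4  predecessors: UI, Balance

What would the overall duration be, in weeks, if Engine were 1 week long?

Actual critical path: Engine→Netcode→Balance→BugFix = 6+7+4+4 = 21 ⇒ 21 weeks.
Engine is on the critical path; changing it to 1 makes that path 16 weeks.
No other chain overtakes it, so the finish is 16 weeks.

16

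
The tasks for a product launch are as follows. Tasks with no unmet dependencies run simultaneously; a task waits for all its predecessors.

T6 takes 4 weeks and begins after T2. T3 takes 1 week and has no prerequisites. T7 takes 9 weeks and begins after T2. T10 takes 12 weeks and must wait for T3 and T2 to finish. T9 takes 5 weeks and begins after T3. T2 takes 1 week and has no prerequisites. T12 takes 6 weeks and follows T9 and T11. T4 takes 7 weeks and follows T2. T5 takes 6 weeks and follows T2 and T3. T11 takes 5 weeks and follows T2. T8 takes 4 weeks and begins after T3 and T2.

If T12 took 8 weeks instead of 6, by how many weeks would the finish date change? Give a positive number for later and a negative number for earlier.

1

Critical path before the change: T2→T10 = 1+12 = 13 giving 13 weeks.
T12 has 1 week of float (longest path through it is 12).
Now T2→T11→T12 = 1+5+8 = 14 is longest, so the finish becomes 14 weeks.
Change in finish: 14 − 13 = +1 weeks.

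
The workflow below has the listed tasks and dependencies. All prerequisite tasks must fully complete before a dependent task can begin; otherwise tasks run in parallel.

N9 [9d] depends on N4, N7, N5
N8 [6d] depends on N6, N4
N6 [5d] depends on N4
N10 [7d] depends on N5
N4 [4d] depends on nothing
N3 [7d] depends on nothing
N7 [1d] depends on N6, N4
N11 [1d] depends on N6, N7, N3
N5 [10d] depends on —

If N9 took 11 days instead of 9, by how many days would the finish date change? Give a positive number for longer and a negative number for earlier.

2

The binding path is N4→N6→N7→N9 = 4+5+1+9 = 19; finish at 19 days.
N9 lies on that path, so at 11 days the path becomes 21 days.
The critical path is still N4→N6→N7→N9; finish is now 21 days.
Change in finish: 21 − 19 = +2 days.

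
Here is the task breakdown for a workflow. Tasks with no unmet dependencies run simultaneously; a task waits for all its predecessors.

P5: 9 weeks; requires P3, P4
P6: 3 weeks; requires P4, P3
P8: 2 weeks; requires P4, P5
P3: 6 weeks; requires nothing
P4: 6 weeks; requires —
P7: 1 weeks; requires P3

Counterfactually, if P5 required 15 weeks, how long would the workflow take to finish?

23

Critical path before the change: P3→P5→P8 = 6+9+2 = 17 giving 17 weeks.
P5 is on the critical path; changing it to 15 makes that path 23 weeks.
The critical path is still P3→P5→P8; finish is now 23 weeks.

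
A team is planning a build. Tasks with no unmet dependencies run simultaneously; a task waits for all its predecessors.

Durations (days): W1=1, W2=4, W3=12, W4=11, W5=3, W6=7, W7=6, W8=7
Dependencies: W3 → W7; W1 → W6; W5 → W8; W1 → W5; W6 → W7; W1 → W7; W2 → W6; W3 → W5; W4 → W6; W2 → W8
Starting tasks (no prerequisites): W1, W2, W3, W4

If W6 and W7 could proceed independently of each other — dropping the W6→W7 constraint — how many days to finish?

Original critical path: W4→W6→W7 = 11+7+6 = 24 ⇒ 24 days.
Without W6→W7, W7's earliest start moves from 18 to 12.
After: W3→W5→W8 = 12+3+7 = 22 → 22 days.

22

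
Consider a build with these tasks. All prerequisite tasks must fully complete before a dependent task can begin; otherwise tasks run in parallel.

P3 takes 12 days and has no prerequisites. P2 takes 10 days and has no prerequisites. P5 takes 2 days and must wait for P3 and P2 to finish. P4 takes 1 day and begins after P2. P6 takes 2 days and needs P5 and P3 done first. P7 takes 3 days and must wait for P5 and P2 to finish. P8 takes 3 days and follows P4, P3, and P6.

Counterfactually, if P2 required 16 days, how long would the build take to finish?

Actual critical path: P3→P5→P6→P8 = 12+2+2+3 = 19 ⇒ 19 days.
P2 has 2 days of float (longest path through it is 17).
Now P2→P5→P6→P8 = 16+2+2+3 = 23 is longest, so the finish becomes 23 days.

23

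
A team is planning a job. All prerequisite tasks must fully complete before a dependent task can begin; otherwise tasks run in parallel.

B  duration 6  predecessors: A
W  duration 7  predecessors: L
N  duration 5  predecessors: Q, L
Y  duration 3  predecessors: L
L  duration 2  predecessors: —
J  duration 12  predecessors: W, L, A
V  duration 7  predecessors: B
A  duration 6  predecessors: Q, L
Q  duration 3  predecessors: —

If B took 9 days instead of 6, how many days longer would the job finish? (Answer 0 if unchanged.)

3

Critical path before the change: Q→A→B→V = 3+6+6+7 = 22 giving 22 days.
Since B is critical, the +3 change carries straight to that chain (now 25 days).
The critical path is still Q→A→B→V; finish is now 25 days.
Change in finish: 25 − 22 = +3 days.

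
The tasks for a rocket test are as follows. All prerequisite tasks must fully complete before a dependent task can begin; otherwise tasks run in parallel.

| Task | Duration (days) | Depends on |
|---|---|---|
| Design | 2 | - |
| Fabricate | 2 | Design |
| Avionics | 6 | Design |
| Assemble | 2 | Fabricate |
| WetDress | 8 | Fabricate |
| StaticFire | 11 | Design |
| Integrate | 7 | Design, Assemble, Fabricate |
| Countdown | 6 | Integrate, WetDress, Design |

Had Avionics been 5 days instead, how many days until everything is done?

19

Baseline: Design→Fabricate→Assemble→Integrate→Countdown = 2+2+2+7+6 = 19 → 19 days.
The longest path through Avionics is only 8 days, so Avionics has float 11.
No other chain overtakes it, so the finish is 19 days.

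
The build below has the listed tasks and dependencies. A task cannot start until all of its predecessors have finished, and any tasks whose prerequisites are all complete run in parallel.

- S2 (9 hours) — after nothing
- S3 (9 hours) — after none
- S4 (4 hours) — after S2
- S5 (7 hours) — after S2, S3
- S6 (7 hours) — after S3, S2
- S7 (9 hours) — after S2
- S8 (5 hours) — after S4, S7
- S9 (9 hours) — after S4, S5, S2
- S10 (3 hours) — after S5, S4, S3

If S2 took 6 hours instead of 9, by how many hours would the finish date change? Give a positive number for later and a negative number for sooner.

0

Actual critical path: S2→S5→S9 = 9+7+9 = 25 ⇒ 25 hours.
S2 lies on that path, so at 6 hours the path becomes 22 hours.
Now S3→S5→S9 = 9+7+9 = 25 is longest, so the finish becomes 25 hours.
Change in finish: 25 − 25 = +0 hours.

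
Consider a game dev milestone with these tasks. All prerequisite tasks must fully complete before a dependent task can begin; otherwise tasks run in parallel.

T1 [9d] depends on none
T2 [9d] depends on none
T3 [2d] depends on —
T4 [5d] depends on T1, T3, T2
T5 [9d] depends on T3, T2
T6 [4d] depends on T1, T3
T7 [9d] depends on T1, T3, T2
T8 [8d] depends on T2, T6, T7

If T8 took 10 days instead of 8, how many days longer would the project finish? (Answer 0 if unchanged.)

2

Critical path before the change: T1→T7→T8 = 9+9+8 = 26 giving 26 days.
T8 is on the critical path; changing it to 10 makes that path 28 days.
That remains the longest chain; total 28 days.
Change in finish: 28 − 26 = +2 days.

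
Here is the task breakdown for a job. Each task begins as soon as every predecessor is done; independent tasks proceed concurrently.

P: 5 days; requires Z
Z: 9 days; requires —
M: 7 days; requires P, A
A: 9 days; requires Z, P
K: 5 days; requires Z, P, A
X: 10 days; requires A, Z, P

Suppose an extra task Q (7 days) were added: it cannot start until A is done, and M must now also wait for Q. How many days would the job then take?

Originally the job takes 33 days.
With Q inserted, M now waits for max(P, A, Q).
New critical path: Z→P→A→Q→M = 9+5+9+7+7 = 37 ⇒ 37 days.

37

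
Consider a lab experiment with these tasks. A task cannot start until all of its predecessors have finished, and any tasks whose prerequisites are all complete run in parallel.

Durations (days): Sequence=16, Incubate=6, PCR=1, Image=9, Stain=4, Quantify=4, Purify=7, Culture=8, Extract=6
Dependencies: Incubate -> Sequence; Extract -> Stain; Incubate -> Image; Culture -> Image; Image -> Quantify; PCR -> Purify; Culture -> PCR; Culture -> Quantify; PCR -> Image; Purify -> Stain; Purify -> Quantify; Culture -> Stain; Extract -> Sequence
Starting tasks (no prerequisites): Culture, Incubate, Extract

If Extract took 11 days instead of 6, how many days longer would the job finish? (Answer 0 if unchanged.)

5

Actual critical path: Extract→Sequence = 6+16 = 22 ⇒ 22 days.
Extract is on the critical path; changing it to 11 makes that path 27 days.
That remains the longest chain; total 27 days.
Change in finish: 27 − 22 = +5 days.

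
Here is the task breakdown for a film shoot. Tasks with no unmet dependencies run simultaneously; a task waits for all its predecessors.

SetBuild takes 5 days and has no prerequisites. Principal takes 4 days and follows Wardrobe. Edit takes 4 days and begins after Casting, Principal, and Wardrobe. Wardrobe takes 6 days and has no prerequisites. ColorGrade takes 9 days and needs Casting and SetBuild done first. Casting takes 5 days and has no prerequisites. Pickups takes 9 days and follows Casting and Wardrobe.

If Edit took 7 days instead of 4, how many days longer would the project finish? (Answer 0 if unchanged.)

2

Critical path before the change: Wardrobe→Pickups = 6+9 = 15 giving 15 days.
Edit has 1 day of float (longest path through it is 14).
New critical path: Wardrobe→Principal→Edit = 6+4+7 = 17 ⇒ 17 days.
Change in finish: 17 − 15 = +2 days.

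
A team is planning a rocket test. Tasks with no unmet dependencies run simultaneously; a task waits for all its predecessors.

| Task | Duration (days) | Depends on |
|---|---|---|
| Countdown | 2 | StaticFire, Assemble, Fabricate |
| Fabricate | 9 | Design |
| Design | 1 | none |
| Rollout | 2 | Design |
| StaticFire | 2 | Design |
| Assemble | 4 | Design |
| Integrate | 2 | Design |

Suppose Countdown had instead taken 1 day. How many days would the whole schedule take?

As given, the longest chain is Design→Fabricate→Countdown = 1+9+2 = 12, so the finish is 12 days.
Countdown lies on that path, so at 1 day the path becomes 11 days.
No other chain overtakes it, so the finish is 11 days.

11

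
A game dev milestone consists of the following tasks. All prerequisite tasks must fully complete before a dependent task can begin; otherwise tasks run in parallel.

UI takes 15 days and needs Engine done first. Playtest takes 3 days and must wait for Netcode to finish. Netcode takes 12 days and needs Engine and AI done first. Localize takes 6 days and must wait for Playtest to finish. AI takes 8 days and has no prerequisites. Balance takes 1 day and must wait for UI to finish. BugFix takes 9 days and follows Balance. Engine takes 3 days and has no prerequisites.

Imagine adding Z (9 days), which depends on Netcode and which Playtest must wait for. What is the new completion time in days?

Originally the job takes 29 days.
With Z inserted, Playtest now waits for max(Netcode, Z).
New critical path: AI→Netcode→Z→Playtest→Localize = 8+12+9+3+6 = 38 ⇒ 38 days.

38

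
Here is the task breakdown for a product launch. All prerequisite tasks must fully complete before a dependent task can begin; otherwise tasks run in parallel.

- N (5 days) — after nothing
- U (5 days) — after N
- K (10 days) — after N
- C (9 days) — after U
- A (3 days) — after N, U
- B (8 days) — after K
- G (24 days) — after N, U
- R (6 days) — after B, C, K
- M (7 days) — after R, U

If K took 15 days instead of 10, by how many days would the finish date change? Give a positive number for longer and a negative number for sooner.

5

Critical path before the change: N→K→B→R→M = 5+10+8+6+7 = 36 giving 36 days.
Since K is critical, the +5 change carries straight to that chain (now 41 days).
That remains the longest chain; total 41 days.
Change in finish: 41 − 36 = +5 days.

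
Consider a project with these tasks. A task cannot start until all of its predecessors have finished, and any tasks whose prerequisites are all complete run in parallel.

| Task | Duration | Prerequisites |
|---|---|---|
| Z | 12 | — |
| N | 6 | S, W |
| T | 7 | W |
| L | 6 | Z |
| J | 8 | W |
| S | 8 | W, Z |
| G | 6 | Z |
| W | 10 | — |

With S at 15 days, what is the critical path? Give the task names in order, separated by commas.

Z, S, N

As given, the longest chain is Z→S→N = 12+8+6 = 26, so the finish is 26 days.
S lies on that path, so at 15 days the path becomes 33 days.
That remains the longest chain; total 33 days.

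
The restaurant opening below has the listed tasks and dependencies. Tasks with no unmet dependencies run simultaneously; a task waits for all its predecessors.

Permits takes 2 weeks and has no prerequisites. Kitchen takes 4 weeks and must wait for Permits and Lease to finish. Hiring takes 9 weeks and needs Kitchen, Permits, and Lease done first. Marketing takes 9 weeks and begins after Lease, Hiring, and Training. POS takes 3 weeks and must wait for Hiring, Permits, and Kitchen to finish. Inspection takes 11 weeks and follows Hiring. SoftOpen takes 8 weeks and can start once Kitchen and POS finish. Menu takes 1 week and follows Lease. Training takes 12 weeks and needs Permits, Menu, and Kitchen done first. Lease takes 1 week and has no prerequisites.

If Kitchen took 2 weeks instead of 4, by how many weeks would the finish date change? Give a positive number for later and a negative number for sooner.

-2

Actual critical path: Permits→Kitchen→Training→Marketing = 2+4+12+9 = 27 ⇒ 27 weeks.
Since Kitchen is critical, the -2 change carries straight to that chain (now 25 weeks).
No other chain overtakes it, so the finish is 25 weeks.
Change in finish: 25 − 27 = -2 weeks.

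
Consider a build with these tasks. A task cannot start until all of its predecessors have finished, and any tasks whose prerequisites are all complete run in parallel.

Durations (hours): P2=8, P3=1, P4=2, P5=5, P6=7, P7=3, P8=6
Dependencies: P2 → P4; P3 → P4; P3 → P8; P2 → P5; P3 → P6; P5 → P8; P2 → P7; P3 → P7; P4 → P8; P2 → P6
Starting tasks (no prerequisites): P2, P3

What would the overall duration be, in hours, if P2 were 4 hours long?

15

Actual critical path: P2→P5→P8 = 8+5+6 = 19 ⇒ 19 hours.
Since P2 is critical, the -4 change carries straight to that chain (now 15 hours).
That remains the longest chain; total 15 hours.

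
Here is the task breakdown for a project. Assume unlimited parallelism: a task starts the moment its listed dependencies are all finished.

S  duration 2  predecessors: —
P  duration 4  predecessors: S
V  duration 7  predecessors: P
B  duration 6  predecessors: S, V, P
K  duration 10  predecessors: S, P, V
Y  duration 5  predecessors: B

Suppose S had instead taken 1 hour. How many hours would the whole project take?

23

Baseline: S→P→V→B→Y = 2+4+7+6+5 = 24 → 24 hours.
S lies on that path, so at 1 hour the path becomes 23 hours.
The critical path is still S→P→V→B→Y; finish is now 23 hours.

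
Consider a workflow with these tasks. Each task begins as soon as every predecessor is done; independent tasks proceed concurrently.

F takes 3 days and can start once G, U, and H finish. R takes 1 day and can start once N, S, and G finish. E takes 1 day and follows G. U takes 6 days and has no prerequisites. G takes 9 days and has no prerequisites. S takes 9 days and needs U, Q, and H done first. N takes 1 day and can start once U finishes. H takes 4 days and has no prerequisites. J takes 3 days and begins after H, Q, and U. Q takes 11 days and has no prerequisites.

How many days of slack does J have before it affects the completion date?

Q→S→R = 11+9+1 = 21 sets the makespan at 21 days.
The longest chain containing J totals 14 days.
So J can slip 21 − 14 = 7 days.

7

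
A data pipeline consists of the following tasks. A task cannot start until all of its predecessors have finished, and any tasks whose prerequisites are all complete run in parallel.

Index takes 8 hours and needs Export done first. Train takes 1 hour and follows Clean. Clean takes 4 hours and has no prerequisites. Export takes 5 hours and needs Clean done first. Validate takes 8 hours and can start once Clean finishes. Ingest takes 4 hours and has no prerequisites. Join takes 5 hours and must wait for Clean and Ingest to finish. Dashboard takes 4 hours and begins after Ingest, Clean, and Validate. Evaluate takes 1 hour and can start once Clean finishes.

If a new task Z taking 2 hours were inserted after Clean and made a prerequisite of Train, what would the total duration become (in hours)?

17

Originally the job takes 17 hours.
With Z inserted, Train now waits for max(Clean, Z).
New critical path: Clean→Export→Index = 4+5+8 = 17 ⇒ 17 hours.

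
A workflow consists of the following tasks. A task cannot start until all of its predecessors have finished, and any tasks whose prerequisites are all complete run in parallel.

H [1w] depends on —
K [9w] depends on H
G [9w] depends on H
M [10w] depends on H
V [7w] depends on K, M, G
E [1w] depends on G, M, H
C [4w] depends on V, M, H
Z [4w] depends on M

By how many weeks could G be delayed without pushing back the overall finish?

The longest chain is H→M→V→C = 1+10+7+4 = 22; overall finish 22 weeks.
The longest chain containing G totals 21 weeks.
Float = 22 − 21 = 1.

1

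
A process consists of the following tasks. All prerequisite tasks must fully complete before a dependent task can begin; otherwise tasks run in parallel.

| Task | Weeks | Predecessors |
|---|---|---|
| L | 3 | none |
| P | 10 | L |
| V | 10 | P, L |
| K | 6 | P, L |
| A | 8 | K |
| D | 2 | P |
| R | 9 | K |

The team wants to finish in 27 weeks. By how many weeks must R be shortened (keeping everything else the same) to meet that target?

1

Current finish: 28 weeks; target: 27.
R is on every critical path, so each week cut from R cuts the finish by one (this holds down to a finish of 27).
Need 28 − 27 = 1 week off R → R becomes 8 weeks, finish becomes 27.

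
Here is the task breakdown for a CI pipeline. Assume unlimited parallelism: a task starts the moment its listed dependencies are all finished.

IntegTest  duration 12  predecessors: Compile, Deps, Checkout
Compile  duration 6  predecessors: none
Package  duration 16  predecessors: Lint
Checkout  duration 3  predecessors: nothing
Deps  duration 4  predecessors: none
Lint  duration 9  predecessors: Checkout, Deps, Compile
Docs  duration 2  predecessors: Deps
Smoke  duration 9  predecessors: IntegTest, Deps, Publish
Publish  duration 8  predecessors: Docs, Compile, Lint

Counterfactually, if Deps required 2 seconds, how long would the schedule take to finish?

32

The binding path is Compile→Lint→Publish→Smoke = 6+9+8+9 = 32; finish at 32 seconds.
Deps is off the critical path — its longest chain is 30 seconds, giving 2 of slack.
That remains the longest chain; total 32 seconds.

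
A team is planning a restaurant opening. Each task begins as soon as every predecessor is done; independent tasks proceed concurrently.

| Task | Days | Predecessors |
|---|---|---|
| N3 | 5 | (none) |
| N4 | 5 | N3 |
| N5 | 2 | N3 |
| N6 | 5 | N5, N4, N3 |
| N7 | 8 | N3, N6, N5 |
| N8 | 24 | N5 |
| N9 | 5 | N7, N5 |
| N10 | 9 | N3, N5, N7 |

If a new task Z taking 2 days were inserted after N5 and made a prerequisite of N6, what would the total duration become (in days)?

32

Originally the plan takes 32 days.
With Z inserted, N6 now waits for max(N5, N4, N3, Z).
New critical path: N3→N4→N6→N7→N10 = 5+5+5+8+9 = 32 ⇒ 32 days.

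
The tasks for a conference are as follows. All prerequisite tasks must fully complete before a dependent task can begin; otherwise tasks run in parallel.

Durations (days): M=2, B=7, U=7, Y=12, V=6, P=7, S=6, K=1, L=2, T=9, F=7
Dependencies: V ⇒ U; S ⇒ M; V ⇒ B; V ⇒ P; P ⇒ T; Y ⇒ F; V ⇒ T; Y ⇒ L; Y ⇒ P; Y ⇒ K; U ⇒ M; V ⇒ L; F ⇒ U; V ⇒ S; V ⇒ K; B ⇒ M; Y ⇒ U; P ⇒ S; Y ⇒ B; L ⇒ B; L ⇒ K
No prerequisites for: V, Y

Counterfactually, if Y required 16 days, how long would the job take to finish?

32

Baseline: Y→F→U→M = 12+7+7+2 = 28 → 28 days.
Since Y is critical, the +4 change carries straight to that chain (now 32 days).
No other chain overtakes it, so the finish is 32 days.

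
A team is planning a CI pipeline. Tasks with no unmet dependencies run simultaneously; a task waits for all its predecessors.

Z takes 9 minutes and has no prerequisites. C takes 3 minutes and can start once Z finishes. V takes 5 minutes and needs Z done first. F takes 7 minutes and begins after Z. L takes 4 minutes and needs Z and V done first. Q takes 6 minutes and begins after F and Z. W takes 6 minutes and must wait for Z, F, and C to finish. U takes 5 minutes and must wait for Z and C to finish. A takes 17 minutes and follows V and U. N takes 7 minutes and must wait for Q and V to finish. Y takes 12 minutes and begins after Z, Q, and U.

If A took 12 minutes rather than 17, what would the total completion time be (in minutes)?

34

Actual critical path: Z→C→U→A = 9+3+5+17 = 34 ⇒ 34 minutes.
Since A is critical, the -5 change carries straight to that chain (now 29 minutes).
The binding chain switches to Z→F→Q→Y = 9+7+6+12 = 34; finish 34 minutes.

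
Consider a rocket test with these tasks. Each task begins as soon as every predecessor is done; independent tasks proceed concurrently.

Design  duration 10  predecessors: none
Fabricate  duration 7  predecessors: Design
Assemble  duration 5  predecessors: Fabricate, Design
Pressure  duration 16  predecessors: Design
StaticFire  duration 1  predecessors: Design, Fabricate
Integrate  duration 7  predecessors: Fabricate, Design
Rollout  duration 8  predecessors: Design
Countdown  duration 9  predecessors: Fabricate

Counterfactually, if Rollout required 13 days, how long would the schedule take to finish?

26

As given, the longest chain is Design→Fabricate→Countdown = 10+7+9 = 26, so the finish is 26 days.
Rollout has 8 days of float (longest path through it is 18).
That remains the longest chain; total 26 days.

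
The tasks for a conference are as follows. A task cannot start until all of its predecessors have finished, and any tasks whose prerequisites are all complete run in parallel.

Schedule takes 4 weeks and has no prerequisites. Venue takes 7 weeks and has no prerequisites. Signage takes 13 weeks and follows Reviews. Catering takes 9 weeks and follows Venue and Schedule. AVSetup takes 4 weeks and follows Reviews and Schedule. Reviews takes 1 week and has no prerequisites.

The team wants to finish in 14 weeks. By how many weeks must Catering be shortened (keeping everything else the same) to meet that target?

2

Current finish: 16 weeks; target: 14.
Catering is on every critical path, so each week cut from Catering cuts the finish by one (this holds down to a finish of 14).
Need 16 − 14 = 2 weeks off Catering → Catering becomes 7 weeks, finish becomes 14.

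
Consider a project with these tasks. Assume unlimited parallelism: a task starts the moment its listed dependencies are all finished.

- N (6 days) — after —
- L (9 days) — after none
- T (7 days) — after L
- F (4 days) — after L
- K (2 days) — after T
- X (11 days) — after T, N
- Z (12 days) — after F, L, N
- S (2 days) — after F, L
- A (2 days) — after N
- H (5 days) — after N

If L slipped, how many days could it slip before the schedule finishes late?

Critical path: L→T→X = 9+7+11 = 27, so the finish is 27 days.
L finishes as early as 9 and must finish by 9.
Float = 27 − 27 = 0.

0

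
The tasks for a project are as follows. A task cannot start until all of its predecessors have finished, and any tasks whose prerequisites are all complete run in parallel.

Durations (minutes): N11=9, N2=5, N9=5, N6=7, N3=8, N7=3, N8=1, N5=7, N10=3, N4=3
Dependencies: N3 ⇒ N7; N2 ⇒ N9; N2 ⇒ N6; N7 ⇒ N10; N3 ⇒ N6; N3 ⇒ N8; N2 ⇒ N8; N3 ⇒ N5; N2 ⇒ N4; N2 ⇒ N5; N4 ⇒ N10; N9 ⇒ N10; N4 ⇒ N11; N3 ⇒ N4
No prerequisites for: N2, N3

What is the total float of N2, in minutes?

3

The longest chain is N3→N4→N11 = 8+3+9 = 20; overall finish 20 minutes.
The longest chain containing N2 totals 17 minutes.
So N2 can slip 8 − 5 = 3 minutes.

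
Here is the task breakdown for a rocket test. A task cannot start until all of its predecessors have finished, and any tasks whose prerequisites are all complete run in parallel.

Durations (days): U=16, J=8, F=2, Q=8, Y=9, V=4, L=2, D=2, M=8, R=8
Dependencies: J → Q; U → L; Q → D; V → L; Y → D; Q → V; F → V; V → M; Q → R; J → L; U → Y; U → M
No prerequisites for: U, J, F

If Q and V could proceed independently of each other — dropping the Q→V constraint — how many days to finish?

Original critical path: J→Q→V→M = 8+8+4+8 = 28 ⇒ 28 days.
Without Q→V, V's earliest start moves from 16 to 2.
After: U→Y→D = 16+9+2 = 27 → 27 days.

27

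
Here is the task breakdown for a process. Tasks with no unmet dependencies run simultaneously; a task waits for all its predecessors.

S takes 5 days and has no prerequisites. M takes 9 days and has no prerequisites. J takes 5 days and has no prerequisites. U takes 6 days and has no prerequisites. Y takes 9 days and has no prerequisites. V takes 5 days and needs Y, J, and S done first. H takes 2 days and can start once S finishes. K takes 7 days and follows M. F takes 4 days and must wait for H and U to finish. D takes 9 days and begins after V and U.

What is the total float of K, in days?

Critical path: Y→V→D = 9+5+9 = 23, so the finish is 23 days.
Longest path through K: 16 days (earliest finish 16, latest finish 23).
Float = 23 − 16 = 7.

7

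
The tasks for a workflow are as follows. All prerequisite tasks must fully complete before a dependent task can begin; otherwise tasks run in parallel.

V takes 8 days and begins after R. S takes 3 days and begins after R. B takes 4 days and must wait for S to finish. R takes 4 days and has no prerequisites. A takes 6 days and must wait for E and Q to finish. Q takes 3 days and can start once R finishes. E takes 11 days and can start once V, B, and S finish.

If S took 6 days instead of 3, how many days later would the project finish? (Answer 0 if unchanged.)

2

As given, the longest chain is R→V→E→A = 4+8+11+6 = 29, so the finish is 29 days.
S is off the critical path — its longest chain is 28 days, giving 1 of slack.
New critical path: R→S→B→E→A = 4+6+4+11+6 = 31 ⇒ 31 days.
Change in finish: 31 − 29 = +2 days.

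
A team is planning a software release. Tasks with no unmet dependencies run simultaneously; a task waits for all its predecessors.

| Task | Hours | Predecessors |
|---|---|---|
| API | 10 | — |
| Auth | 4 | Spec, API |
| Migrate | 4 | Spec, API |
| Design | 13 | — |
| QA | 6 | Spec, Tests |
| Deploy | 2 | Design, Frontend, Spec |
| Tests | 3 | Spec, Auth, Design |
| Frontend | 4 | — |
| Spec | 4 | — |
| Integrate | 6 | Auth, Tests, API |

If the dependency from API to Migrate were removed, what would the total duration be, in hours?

23

Original critical path: API→Auth→Tests→QA = 10+4+3+6 = 23 ⇒ 23 hours.
Without API→Migrate, Migrate's earliest start moves from 10 to 4.
New critical path: API→Auth→Tests→QA = 10+4+3+6 = 23 ⇒ 23 hours.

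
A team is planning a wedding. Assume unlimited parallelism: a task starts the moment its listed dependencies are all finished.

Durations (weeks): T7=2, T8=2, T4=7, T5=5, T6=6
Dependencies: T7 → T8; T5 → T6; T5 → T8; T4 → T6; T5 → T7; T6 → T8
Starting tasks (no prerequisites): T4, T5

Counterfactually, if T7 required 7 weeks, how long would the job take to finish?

15

Actual critical path: T4→T6→T8 = 7+6+2 = 15 ⇒ 15 weeks.
T7 is off the critical path — its longest chain is 9 weeks, giving 6 of slack.
That remains the longest chain; total 15 weeks.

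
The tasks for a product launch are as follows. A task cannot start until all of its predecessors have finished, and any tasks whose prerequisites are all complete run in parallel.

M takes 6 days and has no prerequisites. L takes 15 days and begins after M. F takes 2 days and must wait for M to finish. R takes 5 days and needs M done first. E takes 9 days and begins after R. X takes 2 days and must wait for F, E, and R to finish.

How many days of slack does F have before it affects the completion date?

12

Critical path: M→R→E→X = 6+5+9+2 = 22, so the finish is 22 days.
F finishes as early as 8 and must finish by 20.
So F can slip 20 − 8 = 12 days.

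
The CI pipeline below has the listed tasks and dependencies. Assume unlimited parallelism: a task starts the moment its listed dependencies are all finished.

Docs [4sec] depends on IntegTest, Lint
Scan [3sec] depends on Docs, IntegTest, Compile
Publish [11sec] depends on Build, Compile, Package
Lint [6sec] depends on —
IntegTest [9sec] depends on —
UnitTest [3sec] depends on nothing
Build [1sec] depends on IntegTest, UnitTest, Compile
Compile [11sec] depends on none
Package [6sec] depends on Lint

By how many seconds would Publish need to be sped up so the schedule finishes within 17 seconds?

Current finish: 23 seconds; target: 17.
Publish is on every critical path, so each second cut from Publish cuts the finish by one (this holds down to a finish of 16).
Need 23 − 17 = 6 seconds off Publish → Publish becomes 5 seconds, finish becomes 17.

6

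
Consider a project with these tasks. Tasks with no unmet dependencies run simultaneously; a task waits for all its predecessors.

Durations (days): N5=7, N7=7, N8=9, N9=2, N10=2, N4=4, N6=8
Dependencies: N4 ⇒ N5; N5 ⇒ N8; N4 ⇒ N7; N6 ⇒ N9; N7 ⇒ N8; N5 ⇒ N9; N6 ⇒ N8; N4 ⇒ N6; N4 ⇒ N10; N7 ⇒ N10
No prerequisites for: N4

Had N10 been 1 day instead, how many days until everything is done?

The binding path is N4→N6→N8 = 4+8+9 = 21; finish at 21 days.
The longest path through N10 is only 13 days, so N10 has float 8.
No other chain overtakes it, so the finish is 21 days.

21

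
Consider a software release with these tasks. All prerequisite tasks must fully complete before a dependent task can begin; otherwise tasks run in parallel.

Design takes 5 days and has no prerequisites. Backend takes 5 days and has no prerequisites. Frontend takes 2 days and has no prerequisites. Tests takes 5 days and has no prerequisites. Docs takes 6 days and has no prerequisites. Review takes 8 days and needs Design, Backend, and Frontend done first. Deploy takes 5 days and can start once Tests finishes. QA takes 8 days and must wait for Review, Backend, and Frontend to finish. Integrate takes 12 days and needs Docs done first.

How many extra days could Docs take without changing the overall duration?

3

Design→Review→QA = 5+8+8 = 21 sets the makespan at 21 days.
Longest path through Docs: 18 days (earliest finish 6, latest finish 9).
Float = 21 − 18 = 3.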